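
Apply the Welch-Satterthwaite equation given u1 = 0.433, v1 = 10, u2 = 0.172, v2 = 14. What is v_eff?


uc = sqrt(u1^2 + u2^2) = sqrt(0.433^2 + 0.172^2) = 0.46591094
v_eff = uc^4 / (u1^4/v1 + u2^4/v2)
= 0.46591094^4 / (0.433^4/10 + 0.172^4/14)
= 0.047120689 / 0.0035777277
v_eff = 13.1706

13.1706


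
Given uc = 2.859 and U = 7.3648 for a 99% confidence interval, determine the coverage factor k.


k = U / uc
k = 7.3648 / 2.859
k = 2.576

2.576


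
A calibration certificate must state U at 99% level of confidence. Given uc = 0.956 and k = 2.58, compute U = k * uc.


U = k * uc
U = 2.58 * 0.956
U = 2.4665

2.4665


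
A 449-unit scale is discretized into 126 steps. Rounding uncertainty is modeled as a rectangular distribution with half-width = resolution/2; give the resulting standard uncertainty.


resolution = range / divisions
resolution = 449 / 126 = 3.5634921
u_res = resolution / (2*sqrt(3))
u_res = 3.5634921 / 3.4641016
u_res = 1.0287

1.0287


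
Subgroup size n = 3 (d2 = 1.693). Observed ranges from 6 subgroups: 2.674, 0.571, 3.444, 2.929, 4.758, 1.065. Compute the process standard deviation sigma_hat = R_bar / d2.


R_bar = (2.674 + 0.571 + 3.444 + 2.929 + 4.758 + 1.065) / 6
R_bar = 15.441 / 6 = 2.5735
sigma_hat = R_bar / d2 = 2.5735 / 1.693 = 1.5201

1.5201


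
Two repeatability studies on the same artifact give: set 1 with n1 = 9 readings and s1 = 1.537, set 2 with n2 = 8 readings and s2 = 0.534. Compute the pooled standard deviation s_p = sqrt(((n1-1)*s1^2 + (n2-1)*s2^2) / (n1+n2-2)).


s_p = sqrt(((n1-1)*s1^2 + (n2-1)*s2^2) / (n1+n2-2))
numerator = (9-1)*1.537^2 + (8-1)*0.534^2 = 18.898952 + 1.996092 = 20.895044
denominator = 9 + 8 - 2 = 15
s_p^2 = 20.895044 / 15 = 1.3930029
s_p = sqrt(1.3930029) = 1.1803

1.1803


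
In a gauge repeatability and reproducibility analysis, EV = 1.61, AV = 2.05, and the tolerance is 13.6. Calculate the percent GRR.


GRR = sqrt(EV^2 + AV^2) = sqrt(1.61^2 + 2.05^2) = 2.6066454
%GRR = GRR / tol * 100 = 2.6066454 / 13.6 * 100
%GRR = 19.1665

19.1665


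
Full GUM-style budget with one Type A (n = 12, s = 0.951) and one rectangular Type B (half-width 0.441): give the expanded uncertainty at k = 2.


u_A = s / sqrt(n) = 0.951 / sqrt(12) = 0.27453005
u_B = half_width / sqrt(3) = 0.441 / sqrt(3) = 0.25461147
uc = sqrt(u_A^2 + u_B^2) = sqrt(0.27453005^2 + 0.25461147^2) = 0.37442456
U = k * uc = 2 * 0.37442456
U = 0.7488

0.7488


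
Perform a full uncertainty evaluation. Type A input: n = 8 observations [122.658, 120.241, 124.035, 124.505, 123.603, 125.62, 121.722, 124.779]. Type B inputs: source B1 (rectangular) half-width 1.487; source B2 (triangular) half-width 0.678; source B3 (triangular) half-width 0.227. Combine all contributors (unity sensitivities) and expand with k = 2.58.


mean = (122.658 + 120.241 + 124.035 + 124.505 + 123.603 + 125.62 + 121.722 + 124.779) / 8 = 123.395375
s = sqrt(sum((x - mean)^2)/(n-1)) = 1.7663869
u_A = s / sqrt(n) = 1.7663869 / sqrt(8) = 0.62451208
u_B1 = 1.487 / sqrt(3) = 0.85851985
u_B2 = 0.678 / sqrt(6) = 0.27679234
u_B3 = 0.227 / sqrt(6) = 0.092672362
uc = sqrt(0.62451208^2 + 0.85851985^2 + 0.27679234^2 + 0.092672362^2) = 1.1010331
U = k * uc = 2.58 * 1.1010331
U = 2.8407

2.8407


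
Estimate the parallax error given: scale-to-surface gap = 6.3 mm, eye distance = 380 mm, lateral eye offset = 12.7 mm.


error = h * offset / d
= 6.3 * 12.7 / 380
= 0.2106

0.2106


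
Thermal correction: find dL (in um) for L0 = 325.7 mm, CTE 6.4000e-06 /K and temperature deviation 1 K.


dL = L * alpha * dT
= 325.7 * 6.4000e-06 * 1
= 0.0020845 mm
dL_um = 0.0020845 * 1000 = 2.0845 um

2.0845


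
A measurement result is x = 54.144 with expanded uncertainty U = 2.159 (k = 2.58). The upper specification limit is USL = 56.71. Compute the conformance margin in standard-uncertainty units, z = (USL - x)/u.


u = U / k = 2.159 / 2.58 = 0.83682171
margin = |USL - x| = |56.71 - 54.144| = 2.566
z = margin / u = 2.566 / 0.83682171
z = 3.0664

3.0664


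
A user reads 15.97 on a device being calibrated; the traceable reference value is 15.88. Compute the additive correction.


Correction = standard - reading
= 15.88 - 15.97
= -0.0900

-0.0900


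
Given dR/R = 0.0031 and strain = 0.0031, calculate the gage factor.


GF = (dR/R) / epsilon
= 0.0031 / 0.0031
= 1.0000

1.0000


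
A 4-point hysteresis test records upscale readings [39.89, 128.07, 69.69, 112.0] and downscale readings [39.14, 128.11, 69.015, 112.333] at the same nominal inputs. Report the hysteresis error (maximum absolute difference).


|39.89 - 39.14| = 0.7500
|128.07 - 128.11| = 0.0400
|69.69 - 69.015| = 0.6750
|112.0 - 112.333| = 0.3330
hysteresis = max(diffs) = 0.7500

0.7500


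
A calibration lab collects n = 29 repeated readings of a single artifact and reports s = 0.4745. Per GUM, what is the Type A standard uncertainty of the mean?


u_A = s / sqrt(n)
u_A = 0.4745 / sqrt(29)
u_A = 0.4745 / 5.3851648
u_A = 0.0881

0.0881


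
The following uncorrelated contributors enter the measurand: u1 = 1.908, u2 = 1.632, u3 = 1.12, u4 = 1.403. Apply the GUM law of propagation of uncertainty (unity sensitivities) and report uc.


uc = sqrt(1.908^2 + 1.632^2 + 1.12^2 + 1.403^2)
uc = sqrt(9.526697)
uc = 3.0865

3.0865


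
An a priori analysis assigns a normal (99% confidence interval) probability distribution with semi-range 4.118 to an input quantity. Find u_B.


u_B = half_width / 2.576
u_B = 4.118 / 2.576
u_B = 1.5986

1.5986


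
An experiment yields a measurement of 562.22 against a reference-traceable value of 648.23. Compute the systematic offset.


Systematic error = measured - true
= 562.22 - 648.23
= -86.0100

-86.0100


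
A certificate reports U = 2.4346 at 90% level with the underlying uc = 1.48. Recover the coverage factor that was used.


k = U / uc
k = 2.4346 / 1.48
k = 1.645

1.645


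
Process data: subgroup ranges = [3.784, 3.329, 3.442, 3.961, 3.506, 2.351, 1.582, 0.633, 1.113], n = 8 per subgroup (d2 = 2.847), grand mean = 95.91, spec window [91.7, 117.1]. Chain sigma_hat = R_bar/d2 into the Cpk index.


R_bar = (3.784 + 3.329 + 3.442 + 3.961 + 3.506 + 2.351 + 1.582 + 0.633 + 1.113) / 9 = 2.6334444
sigma = R_bar / d2 = 2.6334444 / 2.847 = 0.92498925
Cp = (USL - LSL)/(6*sigma) = (117.1 - 91.7)/(6*0.92498925) = 4.5766
Cpu = (117.1 - 95.91)/(3*0.92498925) = 7.6361
Cpl = (95.91 - 91.7)/(3*0.92498925) = 1.5171
Cpk = min(Cpu, Cpl) = 1.5171

1.5171


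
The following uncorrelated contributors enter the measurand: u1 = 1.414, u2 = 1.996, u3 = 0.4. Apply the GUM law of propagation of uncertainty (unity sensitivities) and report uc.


uc = sqrt(1.414^2 + 1.996^2 + 0.4^2)
uc = sqrt(6.143412)
uc = 2.4786

2.4786


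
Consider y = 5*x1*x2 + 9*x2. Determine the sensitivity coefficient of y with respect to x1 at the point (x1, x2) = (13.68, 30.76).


y = 5*x1*x2 + 9*x2
dy/dx1 = 5*x2
Evaluate at x2 = 30.76: c1 = 5 * 30.76
c1 = 153.8000

153.8000


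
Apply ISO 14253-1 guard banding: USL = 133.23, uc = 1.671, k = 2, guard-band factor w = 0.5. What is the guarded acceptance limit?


U = k * uc = 2 * 1.671 = 3.342
guard band g = w * U = 0.5 * 3.342 = 1.671
AL = USL - g = 133.23 - 1.671
AL = 131.5590

131.5590


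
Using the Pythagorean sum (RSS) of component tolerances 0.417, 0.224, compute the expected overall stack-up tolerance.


RSS = sqrt(0.417^2 + 0.224^2)
= sqrt(0.224065)
= 0.4734

0.4734


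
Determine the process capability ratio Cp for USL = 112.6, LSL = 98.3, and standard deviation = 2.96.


Cp = (USL - LSL) / (6 * sigma)
= (112.6 - 98.3) / (6 * 2.96)
= 14.3000 / 17.7600
= 0.8052

0.8052


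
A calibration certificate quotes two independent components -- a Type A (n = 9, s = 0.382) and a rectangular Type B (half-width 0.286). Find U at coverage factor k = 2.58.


u_A = s / sqrt(n) = 0.382 / sqrt(9) = 0.12733333
u_B = half_width / sqrt(3) = 0.286 / sqrt(3) = 0.16512218
uc = sqrt(u_A^2 + u_B^2) = sqrt(0.12733333^2 + 0.16512218^2) = 0.20851645
U = k * uc = 2.58 * 0.20851645
U = 0.5380

0.5380


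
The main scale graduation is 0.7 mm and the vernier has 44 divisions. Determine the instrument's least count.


LC = MSD / n_div
= 0.7 / 44
= 0.0159

0.0159


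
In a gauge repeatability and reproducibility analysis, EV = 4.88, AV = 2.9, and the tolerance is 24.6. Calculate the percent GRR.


GRR = sqrt(EV^2 + AV^2) = sqrt(4.88^2 + 2.9^2) = 5.6766539
%GRR = GRR / tol * 100 = 5.6766539 / 24.6 * 100
%GRR = 23.0758

23.0758


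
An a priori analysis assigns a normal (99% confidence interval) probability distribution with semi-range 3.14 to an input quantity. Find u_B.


u_B = half_width / 2.576
u_B = 3.14 / 2.576
u_B = 1.2189

1.2189


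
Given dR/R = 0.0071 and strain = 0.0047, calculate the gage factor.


GF = (dR/R) / epsilon
= 0.0071 / 0.0047
= 1.5106

1.5106


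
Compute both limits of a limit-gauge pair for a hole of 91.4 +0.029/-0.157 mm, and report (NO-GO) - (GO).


GO = nominal - lower_tol (smallest hole = maximum material condition)
GO = 91.4 - 0.157 = 91.243
NO-GO = nominal + upper_tol (largest hole = least material condition)
NO-GO = 91.4 + 0.029 = 91.429
spread = NO-GO - GO = 91.429 - 91.243 = 0.1860

0.1860


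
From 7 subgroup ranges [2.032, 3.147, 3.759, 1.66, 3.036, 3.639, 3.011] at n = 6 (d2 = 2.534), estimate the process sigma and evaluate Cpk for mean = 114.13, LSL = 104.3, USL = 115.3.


R_bar = (2.032 + 3.147 + 3.759 + 1.66 + 3.036 + 3.639 + 3.011) / 7 = 2.8977143
sigma = R_bar / d2 = 2.8977143 / 2.534 = 1.1435337
Cp = (USL - LSL)/(6*sigma) = (115.3 - 104.3)/(6*1.1435337) = 1.6032
Cpu = (115.3 - 114.13)/(3*1.1435337) = 0.3410
Cpl = (114.13 - 104.3)/(3*1.1435337) = 2.8654
Cpk = min(Cpu, Cpl) = 0.3410

0.3410


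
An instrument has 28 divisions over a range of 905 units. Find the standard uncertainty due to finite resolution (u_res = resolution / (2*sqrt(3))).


resolution = range / divisions
resolution = 905 / 28 = 32.321429
u_res = resolution / (2*sqrt(3))
u_res = 32.321429 / 3.4641016
u_res = 9.3304

9.3304


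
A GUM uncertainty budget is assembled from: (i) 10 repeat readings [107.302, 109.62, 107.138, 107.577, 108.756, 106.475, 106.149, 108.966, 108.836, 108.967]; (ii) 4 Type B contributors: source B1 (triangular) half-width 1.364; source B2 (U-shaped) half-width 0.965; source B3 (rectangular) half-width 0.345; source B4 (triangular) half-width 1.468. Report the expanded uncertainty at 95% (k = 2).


mean = (107.302 + 109.62 + 107.138 + 107.577 + 108.756 + 106.475 + 106.149 + 108.966 + 108.836 + 108.967) / 10 = 107.9786
s = sqrt(sum((x - mean)^2)/(n-1)) = 1.1981236
u_A = s / sqrt(n) = 1.1981236 / sqrt(10) = 0.37887995
u_B1 = 1.364 / sqrt(6) = 0.55685067
u_B2 = 0.965 / sqrt(2) = 0.68235804
u_B3 = 0.345 / sqrt(3) = 0.19918584
u_B4 = 1.468 / sqrt(6) = 0.59930849
uc = sqrt(0.37887995^2 + 0.55685067^2 + 0.68235804^2 + 0.19918584^2 + 0.59930849^2) = 1.1480814
U = k * uc = 2 * 1.1480814
U = 2.2962

2.2962


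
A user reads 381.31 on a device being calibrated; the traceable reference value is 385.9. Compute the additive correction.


Correction = standard - reading
= 385.9 - 381.31
= 4.5900

4.5900


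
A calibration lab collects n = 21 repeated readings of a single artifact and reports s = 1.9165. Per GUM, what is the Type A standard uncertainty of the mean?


u_A = s / sqrt(n)
u_A = 1.9165 / sqrt(21)
u_A = 1.9165 / 4.5825757
u_A = 0.4182

0.4182


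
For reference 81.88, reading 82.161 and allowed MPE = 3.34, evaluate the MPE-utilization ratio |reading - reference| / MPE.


e = indication - reference = 82.161 - 81.88 = 0.2810
|e| = 0.2810
ratio = |e| / MPE = 0.2810 / 3.34
ratio = 0.0841

0.0841


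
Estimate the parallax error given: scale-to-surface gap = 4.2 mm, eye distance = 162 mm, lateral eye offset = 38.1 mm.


error = h * offset / d
= 4.2 * 38.1 / 162
= 0.9878

0.9878


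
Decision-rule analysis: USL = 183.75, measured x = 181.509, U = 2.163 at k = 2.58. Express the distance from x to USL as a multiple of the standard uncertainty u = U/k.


u = U / k = 2.163 / 2.58 = 0.83837209
margin = |USL - x| = |183.75 - 181.509| = 2.241
z = margin / u = 2.241 / 0.83837209
z = 2.6730

2.6730


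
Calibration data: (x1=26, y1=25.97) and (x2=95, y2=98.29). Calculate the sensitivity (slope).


slope = (y2 - y1) / (x2 - x1)
= (98.29 - 25.97) / (95 - 26)
= 72.3200 / 69
= 1.0481

1.0481


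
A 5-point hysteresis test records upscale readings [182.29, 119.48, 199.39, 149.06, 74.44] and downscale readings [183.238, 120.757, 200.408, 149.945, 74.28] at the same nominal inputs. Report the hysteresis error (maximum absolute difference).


|182.29 - 183.238| = 0.9480
|119.48 - 120.757| = 1.2770
|199.39 - 200.408| = 1.0180
|149.06 - 149.945| = 0.8850
|74.44 - 74.28| = 0.1600
hysteresis = max(diffs) = 1.2770

1.2770


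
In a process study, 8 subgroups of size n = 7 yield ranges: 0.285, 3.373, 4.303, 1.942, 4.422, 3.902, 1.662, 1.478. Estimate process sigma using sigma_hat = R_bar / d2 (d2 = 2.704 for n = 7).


R_bar = (0.285 + 3.373 + 4.303 + 1.942 + 4.422 + 3.902 + 1.662 + 1.478) / 8
R_bar = 21.367 / 8 = 2.670875
sigma_hat = R_bar / d2 = 2.670875 / 2.704 = 0.9877

0.9877


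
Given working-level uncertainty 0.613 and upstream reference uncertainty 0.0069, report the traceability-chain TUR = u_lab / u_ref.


TUR = u_lab / u_ref
= 0.613 / 0.0069
= 88.8406

88.8406


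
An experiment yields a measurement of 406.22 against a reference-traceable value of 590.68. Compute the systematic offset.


Systematic error = measured - true
= 406.22 - 590.68
= -184.4600

-184.4600


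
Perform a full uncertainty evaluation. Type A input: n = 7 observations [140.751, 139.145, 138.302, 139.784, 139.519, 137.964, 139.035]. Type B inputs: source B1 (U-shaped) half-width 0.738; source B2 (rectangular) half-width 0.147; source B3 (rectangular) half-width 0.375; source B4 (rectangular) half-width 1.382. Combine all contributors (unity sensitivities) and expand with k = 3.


mean = (140.751 + 139.145 + 138.302 + 139.784 + 139.519 + 137.964 + 139.035) / 7 = 139.2142857
s = sqrt(sum((x - mean)^2)/(n-1)) = 0.93196383
u_A = s / sqrt(n) = 0.93196383 / sqrt(7) = 0.35224922
u_B1 = 0.738 / sqrt(2) = 0.5218448
u_B2 = 0.147 / sqrt(3) = 0.08487049
u_B3 = 0.375 / sqrt(3) = 0.21650635
u_B4 = 1.382 / sqrt(3) = 0.79789807
uc = sqrt(0.35224922^2 + 0.5218448^2 + 0.08487049^2 + 0.21650635^2 + 0.79789807^2) = 1.0426509
U = k * uc = 3 * 1.0426509
U = 3.1280

3.1280


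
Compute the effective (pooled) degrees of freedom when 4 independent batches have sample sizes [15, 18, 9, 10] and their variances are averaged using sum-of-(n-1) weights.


nu = sum_i (n_i - 1)
nu = ((15 - 1) + (18 - 1) + (9 - 1) + (10 - 1))
nu = 14 + 17 + 8 + 9
nu = 48

48


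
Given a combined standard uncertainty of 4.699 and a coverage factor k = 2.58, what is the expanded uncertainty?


U = k * uc
U = 2.58 * 4.699
U = 12.1234

12.1234


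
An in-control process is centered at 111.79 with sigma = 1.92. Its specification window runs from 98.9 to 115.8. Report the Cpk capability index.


Cpu = (USL - mean) / (3*sigma) = (115.8 - 111.79) / (3*1.92) = 0.6962
Cpl = (mean - LSL) / (3*sigma) = (111.79 - 98.9) / (3*1.92) = 2.2378
Cpk = min(Cpu, Cpl) = 0.6962

0.6962


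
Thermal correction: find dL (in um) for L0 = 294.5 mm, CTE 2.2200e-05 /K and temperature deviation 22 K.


dL = L * alpha * dT
= 294.5 * 2.2200e-05 * 22
= 0.1438338 mm
dL_um = 0.1438338 * 1000 = 143.8338 um

143.8338


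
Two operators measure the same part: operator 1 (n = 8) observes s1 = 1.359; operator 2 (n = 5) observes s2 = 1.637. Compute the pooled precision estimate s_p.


s_p = sqrt(((n1-1)*s1^2 + (n2-1)*s2^2) / (n1+n2-2))
numerator = (8-1)*1.359^2 + (5-1)*1.637^2 = 12.928167 + 10.719076 = 23.647243
denominator = 8 + 5 - 2 = 11
s_p^2 = 23.647243 / 11 = 2.1497494
s_p = sqrt(2.1497494) = 1.4662

1.4662


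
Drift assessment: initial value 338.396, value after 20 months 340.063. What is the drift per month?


rate = (v2 - v1) / months
= (340.063 - 338.396) / 20
= 1.6670 / 20
= 0.0833

0.0833


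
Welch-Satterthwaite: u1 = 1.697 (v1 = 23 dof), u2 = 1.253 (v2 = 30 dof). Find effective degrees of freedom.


uc = sqrt(u1^2 + u2^2) = sqrt(1.697^2 + 1.253^2) = 2.1094592
v_eff = uc^4 / (u1^4/v1 + u2^4/v2)
= 2.1094592^4 / (1.697^4/23 + 1.253^4/30)
= 19.800881 / 0.44274253
v_eff = 44.7232

44.7232


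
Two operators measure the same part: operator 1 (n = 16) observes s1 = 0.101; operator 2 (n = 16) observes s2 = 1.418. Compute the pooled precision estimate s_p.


s_p = sqrt(((n1-1)*s1^2 + (n2-1)*s2^2) / (n1+n2-2))
numerator = (16-1)*0.101^2 + (16-1)*1.418^2 = 0.153015 + 30.16086 = 30.313875
denominator = 16 + 16 - 2 = 30
s_p^2 = 30.313875 / 30 = 1.0104625
s_p = sqrt(1.0104625) = 1.0052

1.0052


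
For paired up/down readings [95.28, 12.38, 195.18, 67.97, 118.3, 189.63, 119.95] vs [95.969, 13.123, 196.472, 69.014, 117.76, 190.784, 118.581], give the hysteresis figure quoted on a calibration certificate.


|95.28 - 95.969| = 0.6890
|12.38 - 13.123| = 0.7430
|195.18 - 196.472| = 1.2920
|67.97 - 69.014| = 1.0440
|118.3 - 117.76| = 0.5400
|189.63 - 190.784| = 1.1540
|119.95 - 118.581| = 1.3690
hysteresis = max(diffs) = 1.3690

1.3690


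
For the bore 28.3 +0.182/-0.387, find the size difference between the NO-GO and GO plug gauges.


GO = nominal - lower_tol (smallest hole = maximum material condition)
GO = 28.3 - 0.387 = 27.913
NO-GO = nominal + upper_tol (largest hole = least material condition)
NO-GO = 28.3 + 0.182 = 28.482
spread = NO-GO - GO = 28.482 - 27.913 = 0.5690

0.5690


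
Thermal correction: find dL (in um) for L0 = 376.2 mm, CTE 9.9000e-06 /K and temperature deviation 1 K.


dL = L * alpha * dT
= 376.2 * 9.9000e-06 * 1
= 0.0037244 mm
dL_um = 0.0037244 * 1000 = 3.7244 um

3.7244


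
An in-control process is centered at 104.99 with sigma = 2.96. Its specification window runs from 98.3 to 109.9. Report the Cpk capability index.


Cpu = (USL - mean) / (3*sigma) = (109.9 - 104.99) / (3*2.96) = 0.5529
Cpl = (mean - LSL) / (3*sigma) = (104.99 - 98.3) / (3*2.96) = 0.7534
Cpk = min(Cpu, Cpl) = 0.5529

0.5529


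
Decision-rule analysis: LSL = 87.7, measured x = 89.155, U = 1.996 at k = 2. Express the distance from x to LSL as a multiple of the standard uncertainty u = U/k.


u = U / k = 1.996 / 2 = 0.998
margin = |LSL - x| = |87.7 - 89.155| = 1.455
z = margin / u = 1.455 / 0.998
z = 1.4579

1.4579


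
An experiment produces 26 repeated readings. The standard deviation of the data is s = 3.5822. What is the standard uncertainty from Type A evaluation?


u_A = s / sqrt(n)
u_A = 3.5822 / sqrt(26)
u_A = 3.5822 / 5.0990195
u_A = 0.7025

0.7025


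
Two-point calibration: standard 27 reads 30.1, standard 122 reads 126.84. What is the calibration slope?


slope = (y2 - y1) / (x2 - x1)
= (126.84 - 30.1) / (122 - 27)
= 96.7400 / 95
= 1.0183

1.0183


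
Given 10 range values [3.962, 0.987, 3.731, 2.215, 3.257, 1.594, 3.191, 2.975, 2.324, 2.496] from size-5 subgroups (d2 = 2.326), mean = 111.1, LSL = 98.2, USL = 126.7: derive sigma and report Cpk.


R_bar = (3.962 + 0.987 + 3.731 + 2.215 + 3.257 + 1.594 + 3.191 + 2.975 + 2.324 + 2.496) / 10 = 2.6732
sigma = R_bar / d2 = 2.6732 / 2.326 = 1.1492691
Cp = (USL - LSL)/(6*sigma) = (126.7 - 98.2)/(6*1.1492691) = 4.1331
Cpu = (126.7 - 111.1)/(3*1.1492691) = 4.5246
Cpl = (111.1 - 98.2)/(3*1.1492691) = 3.7415
Cpk = min(Cpu, Cpl) = 3.7415

3.7415


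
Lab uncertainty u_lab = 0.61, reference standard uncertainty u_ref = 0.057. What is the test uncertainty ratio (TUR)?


TUR = u_lab / u_ref
= 0.61 / 0.057
= 10.7018

10.7018


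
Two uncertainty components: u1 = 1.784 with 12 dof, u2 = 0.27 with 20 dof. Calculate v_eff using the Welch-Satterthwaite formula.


uc = sqrt(u1^2 + u2^2) = sqrt(1.784^2 + 0.27^2) = 1.8043159
v_eff = uc^4 / (u1^4/v1 + u2^4/v2)
= 1.8043159^4 / (1.784^4/12 + 0.27^4/20)
= 10.598644 / 0.84437399
v_eff = 12.5521

12.5521


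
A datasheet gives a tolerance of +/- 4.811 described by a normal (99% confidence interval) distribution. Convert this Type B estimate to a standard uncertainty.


u_B = half_width / 2.576
u_B = 4.811 / 2.576
u_B = 1.8676

1.8676


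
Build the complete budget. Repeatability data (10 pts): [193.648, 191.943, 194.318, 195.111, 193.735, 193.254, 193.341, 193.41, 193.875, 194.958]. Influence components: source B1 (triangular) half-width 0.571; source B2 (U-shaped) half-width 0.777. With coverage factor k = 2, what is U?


mean = (193.648 + 191.943 + 194.318 + 195.111 + 193.735 + 193.254 + 193.341 + 193.41 + 193.875 + 194.958) / 10 = 193.7593
s = sqrt(sum((x - mean)^2)/(n-1)) = 0.91005153
u_A = s / sqrt(n) = 0.91005153 / sqrt(10) = 0.28778356
u_B1 = 0.571 / sqrt(6) = 0.23310977
u_B2 = 0.777 / sqrt(2) = 0.54942197
uc = sqrt(0.28778356^2 + 0.23310977^2 + 0.54942197^2) = 0.66258889
U = k * uc = 2 * 0.66258889
U = 1.3252

1.3252


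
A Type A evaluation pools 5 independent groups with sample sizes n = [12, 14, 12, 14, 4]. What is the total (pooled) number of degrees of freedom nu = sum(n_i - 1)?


nu = sum_i (n_i - 1)
nu = ((12 - 1) + (14 - 1) + (12 - 1) + (14 - 1) + (4 - 1))
nu = 11 + 13 + 11 + 13 + 3
nu = 51

51


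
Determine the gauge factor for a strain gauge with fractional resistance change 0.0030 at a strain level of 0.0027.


GF = (dR/R) / epsilon
= 0.0030 / 0.0027
= 1.1111

1.1111


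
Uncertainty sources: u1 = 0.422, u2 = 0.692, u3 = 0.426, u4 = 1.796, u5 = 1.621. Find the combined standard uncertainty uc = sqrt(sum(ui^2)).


uc = sqrt(0.422^2 + 0.692^2 + 0.426^2 + 1.796^2 + 1.621^2)
uc = sqrt(6.691681)
uc = 2.5868

2.5868


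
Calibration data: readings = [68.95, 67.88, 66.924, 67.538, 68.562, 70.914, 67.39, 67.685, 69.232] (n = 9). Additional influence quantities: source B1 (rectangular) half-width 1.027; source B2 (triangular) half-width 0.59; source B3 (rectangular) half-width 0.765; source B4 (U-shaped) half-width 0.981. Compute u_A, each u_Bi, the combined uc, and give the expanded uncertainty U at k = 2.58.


mean = (68.95 + 67.88 + 66.924 + 67.538 + 68.562 + 70.914 + 67.39 + 67.685 + 69.232) / 9 = 68.34166667
s = sqrt(sum((x - mean)^2)/(n-1)) = 1.2264728
u_A = s / sqrt(n) = 1.2264728 / sqrt(9) = 0.40882427
u_B1 = 1.027 / sqrt(3) = 0.59293873
u_B2 = 0.59 / sqrt(6) = 0.24086649
u_B3 = 0.765 / sqrt(3) = 0.44167296
u_B4 = 0.981 / sqrt(2) = 0.69367175
uc = sqrt(0.40882427^2 + 0.59293873^2 + 0.24086649^2 + 0.44167296^2 + 0.69367175^2) = 1.1193685
U = k * uc = 2.58 * 1.1193685
U = 2.8880

2.8880


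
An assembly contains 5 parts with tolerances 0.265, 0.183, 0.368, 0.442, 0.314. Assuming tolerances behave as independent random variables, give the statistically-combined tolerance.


RSS = sqrt(0.265^2 + 0.183^2 + 0.368^2 + 0.442^2 + 0.314^2)
= sqrt(0.533098)
= 0.7301

0.7301


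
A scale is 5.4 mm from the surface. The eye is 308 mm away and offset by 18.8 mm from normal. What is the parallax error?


error = h * offset / d
= 5.4 * 18.8 / 308
= 0.3296

0.3296


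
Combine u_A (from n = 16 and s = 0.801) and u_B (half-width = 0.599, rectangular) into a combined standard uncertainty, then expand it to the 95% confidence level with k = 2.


u_A = s / sqrt(n) = 0.801 / sqrt(16) = 0.20025
u_B = half_width / sqrt(3) = 0.599 / sqrt(3) = 0.34583281
uc = sqrt(u_A^2 + u_B^2) = sqrt(0.20025^2 + 0.34583281^2) = 0.39962532
U = k * uc = 2 * 0.39962532
U = 0.7993

0.7993


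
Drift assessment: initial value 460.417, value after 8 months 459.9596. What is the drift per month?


rate = (v2 - v1) / months
= (459.9596 - 460.417) / 8
= -0.4574 / 8
= -0.0572

-0.0572


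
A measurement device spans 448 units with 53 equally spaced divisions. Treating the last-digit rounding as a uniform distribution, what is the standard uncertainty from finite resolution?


resolution = range / divisions
resolution = 448 / 53 = 8.4528302
u_res = resolution / (2*sqrt(3))
u_res = 8.4528302 / 3.4641016
u_res = 2.4401

2.4401


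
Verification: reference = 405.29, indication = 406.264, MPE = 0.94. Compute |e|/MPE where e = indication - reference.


e = indication - reference = 406.264 - 405.29 = 0.9740
|e| = 0.9740
ratio = |e| / MPE = 0.9740 / 0.94
ratio = 1.0362

1.0362


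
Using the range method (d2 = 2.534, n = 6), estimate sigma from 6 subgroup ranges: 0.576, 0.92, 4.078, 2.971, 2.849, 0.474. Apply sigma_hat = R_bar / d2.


R_bar = (0.576 + 0.92 + 4.078 + 2.971 + 2.849 + 0.474) / 6
R_bar = 11.868 / 6 = 1.978
sigma_hat = R_bar / d2 = 1.978 / 2.534 = 0.7806

0.7806


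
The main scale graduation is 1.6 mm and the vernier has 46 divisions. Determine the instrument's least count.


LC = MSD / n_div
= 1.6 / 46
= 0.0348

0.0348


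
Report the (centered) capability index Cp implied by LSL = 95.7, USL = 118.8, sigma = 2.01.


Cp = (USL - LSL) / (6 * sigma)
= (118.8 - 95.7) / (6 * 2.01)
= 23.1000 / 12.0600
= 1.9154

1.9154


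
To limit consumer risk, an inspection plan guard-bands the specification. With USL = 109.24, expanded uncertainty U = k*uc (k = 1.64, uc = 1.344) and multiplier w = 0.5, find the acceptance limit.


U = k * uc = 1.64 * 1.344 = 2.20416
guard band g = w * U = 0.5 * 2.20416 = 1.10208
AL = USL - g = 109.24 - 1.10208
AL = 108.1379

108.1379


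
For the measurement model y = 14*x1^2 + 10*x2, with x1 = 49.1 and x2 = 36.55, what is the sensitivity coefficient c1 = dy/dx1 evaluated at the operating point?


y = 14*x1^2 + 10*x2
dy/dx1 = 2*14*x1
Evaluate at x1 = 49.1: c1 = 28 * 49.1
c1 = 1374.8000

1374.8000


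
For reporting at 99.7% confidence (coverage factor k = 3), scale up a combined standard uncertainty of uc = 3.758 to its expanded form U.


U = k * uc
U = 3 * 3.758
U = 11.2740

11.2740


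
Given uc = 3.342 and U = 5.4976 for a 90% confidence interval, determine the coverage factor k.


k = U / uc
k = 5.4976 / 3.342
k = 1.645

1.645


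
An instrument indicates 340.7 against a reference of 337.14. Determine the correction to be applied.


Correction = standard - reading
= 337.14 - 340.7
= -3.5600

-3.5600


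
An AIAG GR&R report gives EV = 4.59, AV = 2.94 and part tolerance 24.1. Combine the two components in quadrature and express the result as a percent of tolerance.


GRR = sqrt(EV^2 + AV^2) = sqrt(4.59^2 + 2.94^2) = 5.450844
%GRR = GRR / tol * 100 = 5.450844 / 24.1 * 100
%GRR = 22.6176

22.6176


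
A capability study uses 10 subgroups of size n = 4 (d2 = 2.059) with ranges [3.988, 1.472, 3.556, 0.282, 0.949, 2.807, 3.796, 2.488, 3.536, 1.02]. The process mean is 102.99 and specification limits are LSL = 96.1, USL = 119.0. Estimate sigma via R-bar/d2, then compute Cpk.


R_bar = (3.988 + 1.472 + 3.556 + 0.282 + 0.949 + 2.807 + 3.796 + 2.488 + 3.536 + 1.02) / 10 = 2.3894
sigma = R_bar / d2 = 2.3894 / 2.059 = 1.1604662
Cp = (USL - LSL)/(6*sigma) = (119.0 - 96.1)/(6*1.1604662) = 3.2889
Cpu = (119.0 - 102.99)/(3*1.1604662) = 4.5987
Cpl = (102.99 - 96.1)/(3*1.1604662) = 1.9791
Cpk = min(Cpu, Cpl) = 1.9791

1.9791


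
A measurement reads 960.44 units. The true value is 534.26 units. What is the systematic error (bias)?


Systematic error = measured - true
= 960.44 - 534.26
= 426.1800

426.1800


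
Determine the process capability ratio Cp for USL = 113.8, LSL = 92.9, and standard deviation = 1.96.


Cp = (USL - LSL) / (6 * sigma)
= (113.8 - 92.9) / (6 * 1.96)
= 20.9000 / 11.7600
= 1.7772

1.7772


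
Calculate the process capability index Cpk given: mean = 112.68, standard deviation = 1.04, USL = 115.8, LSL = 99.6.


Cpu = (USL - mean) / (3*sigma) = (115.8 - 112.68) / (3*1.04) = 1.0000
Cpl = (mean - LSL) / (3*sigma) = (112.68 - 99.6) / (3*1.04) = 4.1923
Cpk = min(Cpu, Cpl) = 1.0000

1.0000


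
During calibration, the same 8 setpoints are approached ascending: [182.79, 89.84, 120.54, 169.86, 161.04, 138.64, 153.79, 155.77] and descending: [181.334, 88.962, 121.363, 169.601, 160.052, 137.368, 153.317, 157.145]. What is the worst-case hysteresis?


|182.79 - 181.334| = 1.4560
|89.84 - 88.962| = 0.8780
|120.54 - 121.363| = 0.8230
|169.86 - 169.601| = 0.2590
|161.04 - 160.052| = 0.9880
|138.64 - 137.368| = 1.2720
|153.79 - 153.317| = 0.4730
|155.77 - 157.145| = 1.3750
hysteresis = max(diffs) = 1.4560

1.4560


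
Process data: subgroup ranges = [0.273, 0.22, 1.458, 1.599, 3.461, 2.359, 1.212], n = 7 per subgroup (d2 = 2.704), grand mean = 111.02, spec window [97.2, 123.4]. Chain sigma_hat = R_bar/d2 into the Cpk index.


R_bar = (0.273 + 0.22 + 1.458 + 1.599 + 3.461 + 2.359 + 1.212) / 7 = 1.5117143
sigma = R_bar / d2 = 1.5117143 / 2.704 = 0.55906594
Cp = (USL - LSL)/(6*sigma) = (123.4 - 97.2)/(6*0.55906594) = 7.8106
Cpu = (123.4 - 111.02)/(3*0.55906594) = 7.3814
Cpl = (111.02 - 97.2)/(3*0.55906594) = 8.2399
Cpk = min(Cpu, Cpl) = 7.3814

7.3814


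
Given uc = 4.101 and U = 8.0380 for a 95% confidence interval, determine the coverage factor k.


k = U / uc
k = 8.0380 / 4.101
k = 1.96

1.96


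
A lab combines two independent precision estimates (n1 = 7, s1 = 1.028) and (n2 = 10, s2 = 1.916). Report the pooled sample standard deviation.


s_p = sqrt(((n1-1)*s1^2 + (n2-1)*s2^2) / (n1+n2-2))
numerator = (7-1)*1.028^2 + (10-1)*1.916^2 = 6.340704 + 33.039504 = 39.380208
denominator = 7 + 10 - 2 = 15
s_p^2 = 39.380208 / 15 = 2.6253472
s_p = sqrt(2.6253472) = 1.6203

1.6203


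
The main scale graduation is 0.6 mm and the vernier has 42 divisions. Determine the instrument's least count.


LC = MSD / n_div
= 0.6 / 42
= 0.0143

0.0143


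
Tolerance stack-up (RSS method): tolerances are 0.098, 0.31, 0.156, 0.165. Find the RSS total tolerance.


RSS = sqrt(0.098^2 + 0.31^2 + 0.156^2 + 0.165^2)
= sqrt(0.157265)
= 0.3966

0.3966


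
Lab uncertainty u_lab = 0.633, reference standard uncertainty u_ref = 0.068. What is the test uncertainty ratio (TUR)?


TUR = u_lab / u_ref
= 0.633 / 0.068
= 9.3088

9.3088


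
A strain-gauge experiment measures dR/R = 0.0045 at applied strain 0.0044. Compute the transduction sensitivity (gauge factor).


GF = (dR/R) / epsilon
= 0.0045 / 0.0044
= 1.0227

1.0227


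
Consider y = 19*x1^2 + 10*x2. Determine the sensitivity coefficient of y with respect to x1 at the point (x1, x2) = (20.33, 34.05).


y = 19*x1^2 + 10*x2
dy/dx1 = 2*19*x1
Evaluate at x1 = 20.33: c1 = 38 * 20.33
c1 = 772.5400

772.5400


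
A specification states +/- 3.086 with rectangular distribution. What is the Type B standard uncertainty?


u_B = half_width / sqrt(3)
u_B = 3.086 / 1.7320508
u_B = 1.7817

1.7817


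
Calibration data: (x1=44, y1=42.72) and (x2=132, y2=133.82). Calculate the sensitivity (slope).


slope = (y2 - y1) / (x2 - x1)
= (133.82 - 42.72) / (132 - 44)
= 91.1000 / 88
= 1.0352

1.0352


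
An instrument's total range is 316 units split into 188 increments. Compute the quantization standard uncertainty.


resolution = range / divisions
resolution = 316 / 188 = 1.6808511
u_res = resolution / (2*sqrt(3))
u_res = 1.6808511 / 3.4641016
u_res = 0.4852

0.4852


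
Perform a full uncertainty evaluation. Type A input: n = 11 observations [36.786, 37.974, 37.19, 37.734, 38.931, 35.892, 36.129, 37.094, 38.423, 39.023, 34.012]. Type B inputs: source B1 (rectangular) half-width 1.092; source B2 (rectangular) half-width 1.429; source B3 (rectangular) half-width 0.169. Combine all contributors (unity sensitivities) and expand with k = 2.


mean = (36.786 + 37.974 + 37.19 + 37.734 + 38.931 + 35.892 + 36.129 + 37.094 + 38.423 + 39.023 + 34.012) / 11 = 37.19890909
s = sqrt(sum((x - mean)^2)/(n-1)) = 1.4799871
u_A = s / sqrt(n) = 1.4799871 / sqrt(11) = 0.4462329
u_B1 = 1.092 / sqrt(3) = 0.63046649
u_B2 = 1.429 / sqrt(3) = 0.82503353
u_B3 = 0.169 / sqrt(3) = 0.097572195
uc = sqrt(0.4462329^2 + 0.63046649^2 + 0.82503353^2 + 0.097572195^2) = 1.1343776
U = k * uc = 2 * 1.1343776
U = 2.2688

2.2688


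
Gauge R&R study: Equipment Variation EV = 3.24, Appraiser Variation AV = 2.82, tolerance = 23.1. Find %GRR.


GRR = sqrt(EV^2 + AV^2) = sqrt(3.24^2 + 2.82^2) = 4.2953463
%GRR = GRR / tol * 100 = 4.2953463 / 23.1 * 100
%GRR = 18.5946

18.5946


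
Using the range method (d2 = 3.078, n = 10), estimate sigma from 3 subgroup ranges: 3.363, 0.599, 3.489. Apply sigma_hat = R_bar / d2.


R_bar = (3.363 + 0.599 + 3.489) / 3
R_bar = 7.451 / 3 = 2.4836667
sigma_hat = R_bar / d2 = 2.4836667 / 3.078 = 0.8069

0.8069


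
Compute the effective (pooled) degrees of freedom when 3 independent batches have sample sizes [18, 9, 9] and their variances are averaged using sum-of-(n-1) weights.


nu = sum_i (n_i - 1)
nu = ((18 - 1) + (9 - 1) + (9 - 1))
nu = 17 + 8 + 8
nu = 33

33


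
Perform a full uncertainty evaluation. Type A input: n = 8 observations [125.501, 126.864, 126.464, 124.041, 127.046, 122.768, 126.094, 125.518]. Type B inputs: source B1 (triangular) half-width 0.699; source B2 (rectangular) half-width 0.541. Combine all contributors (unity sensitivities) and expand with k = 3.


mean = (125.501 + 126.864 + 126.464 + 124.041 + 127.046 + 122.768 + 126.094 + 125.518) / 8 = 125.537
s = sqrt(sum((x - mean)^2)/(n-1)) = 1.4694324
u_A = s / sqrt(n) = 1.4694324 / sqrt(8) = 0.51952281
u_B1 = 0.699 / sqrt(6) = 0.28536556
u_B2 = 0.541 / sqrt(3) = 0.3123465
uc = sqrt(0.51952281^2 + 0.28536556^2 + 0.3123465^2) = 0.66999835
U = k * uc = 3 * 0.66999835
U = 2.0100

2.0100


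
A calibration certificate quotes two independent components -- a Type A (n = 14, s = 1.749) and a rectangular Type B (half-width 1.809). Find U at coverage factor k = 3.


u_A = s / sqrt(n) = 1.749 / sqrt(14) = 0.46743991
u_B = half_width / sqrt(3) = 1.809 / sqrt(3) = 1.0444266
uc = sqrt(u_A^2 + u_B^2) = sqrt(0.46743991^2 + 1.0444266^2) = 1.1442583
U = k * uc = 3 * 1.1442583
U = 3.4328

3.4328


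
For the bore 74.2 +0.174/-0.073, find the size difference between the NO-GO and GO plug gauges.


GO = nominal - lower_tol (smallest hole = maximum material condition)
GO = 74.2 - 0.073 = 74.127
NO-GO = nominal + upper_tol (largest hole = least material condition)
NO-GO = 74.2 + 0.174 = 74.374
spread = NO-GO - GO = 74.374 - 74.127 = 0.2470

0.2470


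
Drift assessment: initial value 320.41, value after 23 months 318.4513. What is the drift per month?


rate = (v2 - v1) / months
= (318.4513 - 320.41) / 23
= -1.9587 / 23
= -0.0852

-0.0852


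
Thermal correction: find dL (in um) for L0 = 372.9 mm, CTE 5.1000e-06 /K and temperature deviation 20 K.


dL = L * alpha * dT
= 372.9 * 5.1000e-06 * 20
= 0.0380358 mm
dL_um = 0.0380358 * 1000 = 38.0358 um

38.0358


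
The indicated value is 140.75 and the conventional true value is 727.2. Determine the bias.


Systematic error = measured - true
= 140.75 - 727.2
= -586.4500

-586.4500


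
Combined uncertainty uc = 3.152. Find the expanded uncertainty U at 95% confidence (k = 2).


U = k * uc
U = 2 * 3.152
U = 6.3040

6.3040


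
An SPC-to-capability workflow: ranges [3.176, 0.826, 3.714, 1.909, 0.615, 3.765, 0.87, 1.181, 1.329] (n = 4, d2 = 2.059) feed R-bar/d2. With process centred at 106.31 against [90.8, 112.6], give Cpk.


R_bar = (3.176 + 0.826 + 3.714 + 1.909 + 0.615 + 3.765 + 0.87 + 1.181 + 1.329) / 9 = 1.9316667
sigma = R_bar / d2 = 1.9316667 / 2.059 = 0.9381577
Cp = (USL - LSL)/(6*sigma) = (112.6 - 90.8)/(6*0.9381577) = 3.8728
Cpu = (112.6 - 106.31)/(3*0.9381577) = 2.2349
Cpl = (106.31 - 90.8)/(3*0.9381577) = 5.5108
Cpk = min(Cpu, Cpl) = 2.2349

2.2349


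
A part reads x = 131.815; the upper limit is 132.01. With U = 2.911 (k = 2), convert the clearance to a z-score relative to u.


u = U / k = 2.911 / 2 = 1.4555
margin = |USL - x| = |132.01 - 131.815| = 0.195
z = margin / u = 0.195 / 1.4555
z = 0.1340

0.1340


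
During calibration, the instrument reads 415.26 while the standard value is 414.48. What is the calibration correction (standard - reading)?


Correction = standard - reading
= 414.48 - 415.26
= -0.7800

-0.7800


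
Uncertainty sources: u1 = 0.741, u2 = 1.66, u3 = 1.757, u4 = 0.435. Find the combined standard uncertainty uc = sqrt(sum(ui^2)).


uc = sqrt(0.741^2 + 1.66^2 + 1.757^2 + 0.435^2)
uc = sqrt(6.580955)
uc = 2.5653

2.5653


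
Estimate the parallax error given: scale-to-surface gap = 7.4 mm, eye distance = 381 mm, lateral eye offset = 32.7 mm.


error = h * offset / d
= 7.4 * 32.7 / 381
= 0.6351

0.6351


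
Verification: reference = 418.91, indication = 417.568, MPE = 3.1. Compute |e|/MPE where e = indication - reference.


e = indication - reference = 417.568 - 418.91 = -1.3420
|e| = 1.3420
ratio = |e| / MPE = 1.3420 / 3.1
ratio = 0.4329

0.4329


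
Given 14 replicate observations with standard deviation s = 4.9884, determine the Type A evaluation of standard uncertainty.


u_A = s / sqrt(n)
u_A = 4.9884 / sqrt(14)
u_A = 4.9884 / 3.7416574
u_A = 1.3332

1.3332


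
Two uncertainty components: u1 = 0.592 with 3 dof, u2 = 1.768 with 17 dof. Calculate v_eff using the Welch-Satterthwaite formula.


uc = sqrt(u1^2 + u2^2) = sqrt(0.592^2 + 1.768^2) = 1.8644806
v_eff = uc^4 / (u1^4/v1 + u2^4/v2)
= 1.8644806^4 / (0.592^4/3 + 1.768^4/17)
= 12.084578 / 0.61569318
v_eff = 19.6276

19.6276


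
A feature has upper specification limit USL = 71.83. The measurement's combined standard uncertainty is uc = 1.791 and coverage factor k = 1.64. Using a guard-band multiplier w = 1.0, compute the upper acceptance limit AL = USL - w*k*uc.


U = k * uc = 1.64 * 1.791 = 2.93724
guard band g = w * U = 1.0 * 2.93724 = 2.93724
AL = USL - g = 71.83 - 2.93724
AL = 68.8928

68.8928


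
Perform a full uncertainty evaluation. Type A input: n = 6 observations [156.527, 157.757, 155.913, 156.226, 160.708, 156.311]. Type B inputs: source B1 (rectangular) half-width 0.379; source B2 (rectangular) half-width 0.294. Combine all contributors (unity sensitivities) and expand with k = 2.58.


mean = (156.527 + 157.757 + 155.913 + 156.226 + 160.708 + 156.311) / 6 = 157.2403333
s = sqrt(sum((x - mean)^2)/(n-1)) = 1.8141029
u_A = s / sqrt(n) = 1.8141029 / sqrt(6) = 0.74060441
u_B1 = 0.379 / sqrt(3) = 0.21881575
u_B2 = 0.294 / sqrt(3) = 0.16974098
uc = sqrt(0.74060441^2 + 0.21881575^2 + 0.16974098^2) = 0.79068782
U = k * uc = 2.58 * 0.79068782
U = 2.0400

2.0400


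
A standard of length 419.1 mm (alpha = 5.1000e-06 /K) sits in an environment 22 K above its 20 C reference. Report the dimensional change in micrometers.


dL = L * alpha * dT
= 419.1 * 5.1000e-06 * 22
= 0.0470230 mm
dL_um = 0.0470230 * 1000 = 47.0230 um

47.0230


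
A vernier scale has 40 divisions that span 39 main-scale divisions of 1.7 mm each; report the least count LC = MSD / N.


LC = MSD / n_div
= 1.7 / 40
= 0.0425

0.0425


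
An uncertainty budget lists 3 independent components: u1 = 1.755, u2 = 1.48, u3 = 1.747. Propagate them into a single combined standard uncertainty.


uc = sqrt(1.755^2 + 1.48^2 + 1.747^2)
uc = sqrt(8.322434)
uc = 2.8849

2.8849


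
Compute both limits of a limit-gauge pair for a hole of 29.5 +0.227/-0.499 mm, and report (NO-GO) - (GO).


GO = nominal - lower_tol (smallest hole = maximum material condition)
GO = 29.5 - 0.499 = 29.001
NO-GO = nominal + upper_tol (largest hole = least material condition)
NO-GO = 29.5 + 0.227 = 29.727
spread = NO-GO - GO = 29.727 - 29.001 = 0.7260

0.7260


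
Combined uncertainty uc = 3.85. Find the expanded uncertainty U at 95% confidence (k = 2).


U = k * uc
U = 2 * 3.85
U = 7.7000

7.7000


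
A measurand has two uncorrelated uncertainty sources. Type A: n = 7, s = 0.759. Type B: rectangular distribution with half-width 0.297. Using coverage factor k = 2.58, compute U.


u_A = s / sqrt(n) = 0.759 / sqrt(7) = 0.28687504
u_B = half_width / sqrt(3) = 0.297 / sqrt(3) = 0.17147303
uc = sqrt(u_A^2 + u_B^2) = sqrt(0.28687504^2 + 0.17147303^2) = 0.33421593
U = k * uc = 2.58 * 0.33421593
U = 0.8623

0.8623


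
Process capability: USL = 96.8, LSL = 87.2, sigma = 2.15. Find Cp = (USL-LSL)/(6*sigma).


Cp = (USL - LSL) / (6 * sigma)
= (96.8 - 87.2) / (6 * 2.15)
= 9.6000 / 12.9000
= 0.7442

0.7442
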